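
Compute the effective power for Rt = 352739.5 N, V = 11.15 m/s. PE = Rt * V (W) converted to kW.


Formula: PE = Rt * V / 1000 (kW)
Step 1 — PE (W) = 352739.5 * 11.15 = 3933045.425 W
Step 2 — PE (kW) = 3933045.425 / 1000 ≈ 3933.0 kW (5 s.f.)

3933.0 kW


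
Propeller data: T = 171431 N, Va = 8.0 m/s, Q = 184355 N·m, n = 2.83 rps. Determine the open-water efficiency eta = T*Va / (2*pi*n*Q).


Formula: eta = T * Va / (2 * pi * n * Q)
Step 1 — numerator = T * Va = 171431 * 8.0 = 1371448.0
Step 2 — 2 * pi * n = 2 * pi * 2.83 = 17.781414
Step 3 — denominator = 17.781414 * 184355 = 3278092.58
Step 4 — eta = 1371448.0 / 3278092.58 ≈ 0.41837 (5 s.f.)

0.41837


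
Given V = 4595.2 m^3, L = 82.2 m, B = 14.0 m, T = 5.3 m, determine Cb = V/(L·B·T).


Formula: Cb = V / (L * B * T)
Step 1 — L * B * T = 82.2 * 14.0 * 5.3 = 6099.24 m^3
Step 2 — Cb = 4595.2 / 6099.24 ≈ 0.75341 (5 s.f.)

0.75341


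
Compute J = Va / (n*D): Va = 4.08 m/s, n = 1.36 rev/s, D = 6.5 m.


Formula: J = Va / (n * D)
Step 1 — n * D = 1.36 * 6.5 = 8.84
Step 2 — J = 4.08 / 8.84 ≈ 0.46154 (5 s.f.)

0.46154


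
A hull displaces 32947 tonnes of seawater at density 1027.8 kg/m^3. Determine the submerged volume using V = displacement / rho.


Formula: V = mass / rho
Step 1 — convert tonnes to kg: 32947 t * 1000 = 32947000 kg
Step 2 — V = 32947000 / 1027.8 ≈ 32056 m^3 (5 s.f.)

32056 m^3


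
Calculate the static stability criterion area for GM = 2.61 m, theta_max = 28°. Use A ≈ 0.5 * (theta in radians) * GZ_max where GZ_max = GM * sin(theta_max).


Formula: GZ_max = GM * sin(theta); Area = 0.5 * theta_rad * GZ_max
Step 1 — GZ_max = 2.61 * sin(28°) = 2.61 * 0.469472 = 1.225322 m
Step 2 — theta_rad = 28 * pi/180 = 0.488692 rad
Step 3 — Area = 0.5 * 0.488692 * 1.225322 ≈ 0.29940 m·rad (5 s.f.)

0.29940 m·rad


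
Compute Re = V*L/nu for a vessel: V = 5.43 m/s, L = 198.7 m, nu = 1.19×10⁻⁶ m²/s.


Formula: Re = V * L / nu
Step 1 — V * L = 5.43 * 198.7 = 1078.941 m^2/s
Step 2 — Re = 1078.941 / 1.19e-6 = 9.07e+08

9.07e+08


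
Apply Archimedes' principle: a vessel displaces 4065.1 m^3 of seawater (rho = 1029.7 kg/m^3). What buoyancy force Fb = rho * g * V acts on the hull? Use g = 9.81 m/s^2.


Formula: Fb = rho * g * V
Substituting: Fb = 1029.7 * 9.81 * 4065.1
Intermediate: 1029.7 * 9.81 = 10101.357
Result: Fb = 10101.357 * 4065.1 ≈ 41063000 N (5 s.f.)

41063000 N


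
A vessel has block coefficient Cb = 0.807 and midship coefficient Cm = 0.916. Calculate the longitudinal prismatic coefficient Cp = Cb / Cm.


Formula: Cp = Cb / Cm
Substituting: Cp = 0.807 / 0.916
Result: Cp ≈ 0.88100 (5 s.f.)

0.88100


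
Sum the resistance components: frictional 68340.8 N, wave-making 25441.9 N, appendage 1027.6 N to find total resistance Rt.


Formula: Rt = Rf + Rw + Ra
Substituting: Rt = 68340.8 + 25441.9 + 1027.6
Result: Rt = 94810.3 N

94810.3 N


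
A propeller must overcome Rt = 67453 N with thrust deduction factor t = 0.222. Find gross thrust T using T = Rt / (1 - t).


Formula: T = Rt / (1 - t)
Step 1 — (1 - t) = 1 - 0.222 = 0.778
Step 2 — T = 67453 / 0.778 ≈ 86701 N (5 s.f.)

86701 N


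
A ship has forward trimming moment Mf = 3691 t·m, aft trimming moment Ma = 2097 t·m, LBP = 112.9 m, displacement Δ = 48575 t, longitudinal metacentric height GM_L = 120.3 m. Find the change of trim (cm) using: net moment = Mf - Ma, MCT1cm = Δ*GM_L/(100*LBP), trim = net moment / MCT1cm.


Formula: net trimming moment = Mf - Ma; MCT1cm = Δ*GM_L/(100*LBP); trim = net moment / MCT1cm
Step 1 — net trimming moment = 3691 - 2097 = 1594 t·m
Step 2 — MCT1cm = 48575 * 120.3 / (100 * 112.9) = 517.5884 t·m/cm
Step 3 — trim = 1594 / 517.5884 ≈ 3.0797 cm (5 s.f.)

3.0797 cm


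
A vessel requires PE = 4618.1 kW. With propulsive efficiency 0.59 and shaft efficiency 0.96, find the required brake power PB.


Formula: PB = PE / (eta_D * eta_S)
Step 1 — combined efficiency = eta_D * eta_S = 0.59 * 0.96 = 0.5664
Step 2 — PB = 4618.1 / 0.5664 ≈ 8153.4 kW (5 s.f.)

8153.4 kW


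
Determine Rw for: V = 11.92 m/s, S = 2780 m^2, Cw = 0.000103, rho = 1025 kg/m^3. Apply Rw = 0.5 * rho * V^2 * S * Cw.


Formula: Rw = 0.5 * rho * V^2 * S * Cw
Step 1 — V^2 = 11.92^2 = 142.0864
Step 2 — 0.5 * rho * V^2 = 0.5 * 1025 * 142.0864 = 72819.28
Step 3 — Rw = 72819.28 * 2780 * 0.000103 ≈ 20851 N (5 s.f.)

20851 N


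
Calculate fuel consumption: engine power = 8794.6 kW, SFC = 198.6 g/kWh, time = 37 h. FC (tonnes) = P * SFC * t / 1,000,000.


Formula: FC (tonnes) = P * SFC * t / 1,000,000
Step 1 — P * SFC * t = 8794.6 * 198.6 * 37 = 64624479.72 g
Step 2 — FC (tonnes) = 64624479.72 / 1,000,000 ≈ 64.624 tonnes (5 s.f.)

64.624 tonnes


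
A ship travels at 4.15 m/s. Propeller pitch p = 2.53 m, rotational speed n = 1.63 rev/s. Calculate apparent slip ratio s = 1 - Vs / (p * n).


Formula: s = 1 - Vs / (p * n)
Step 1 — p * n = 2.53 * 1.63 = 4.1239
Step 2 — Vs / (p*n) = 4.15 / 4.1239 = 1.006329 (6 d.p.)
Step 3 — s = 1 - 1.006329 = -0.006329

-0.006329


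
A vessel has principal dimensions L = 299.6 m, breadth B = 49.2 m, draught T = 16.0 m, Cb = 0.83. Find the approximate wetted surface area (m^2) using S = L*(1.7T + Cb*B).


Formula: S = 1.7*L*T + V/T with V = Cb*L*B*T, i.e. S = L * (1.7*T + Cb*B)
Step 1 — 1.7*T = 1.7 * 16.0 = 27.2 m
Step 2 — Cb*B = 0.83 * 49.2 = 40.836 m
Step 3 — 1.7*T + Cb*B = 27.2 + 40.836 = 68.036 m
Step 4 — S = 299.6 * 68.036 ≈ 20384 m^2 (5 s.f.)

20384 m^2


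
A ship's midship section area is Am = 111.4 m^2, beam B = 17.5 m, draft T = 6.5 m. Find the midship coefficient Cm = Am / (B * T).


Formula: Cm = Am / (B * T)
Step 1 — B * T = 17.5 * 6.5 = 113.75 m^2
Step 2 — Cm = 111.4 / 113.75 ≈ 0.97934 (5 s.f.)

0.97934


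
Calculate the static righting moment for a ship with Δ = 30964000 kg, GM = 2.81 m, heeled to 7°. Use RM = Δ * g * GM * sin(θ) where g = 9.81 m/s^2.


Formula: GZ = GM * sin(theta); RM = disp * g * GZ
Step 1 — GZ = 2.81 * sin(7°) = 2.81 * 0.121869 = 0.342452 m
Step 2 — RM = 30964000 * 9.81 * 0.342452 ≈ 104020000 N·m (5 s.f.)

104020000 N·m


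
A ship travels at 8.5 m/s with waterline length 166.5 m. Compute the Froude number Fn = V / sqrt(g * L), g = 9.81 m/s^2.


Formula: Fn = V / sqrt(g * L)
Step 1 — g * L = 9.81 * 166.5 = 1633.365
Step 2 — sqrt(g * L) = sqrt(1633.365) = 40.414911
Step 3 — Fn = 8.5 / 40.414911 ≈ 0.21032 (5 s.f.)

0.21032


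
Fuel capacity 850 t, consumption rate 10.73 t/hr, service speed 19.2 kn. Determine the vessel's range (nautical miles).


Formula: endurance = fuel / rate; range = endurance * speed
Step 1 — endurance = 850 / 10.73 = 79.2171 hours
Step 2 — range = 79.2171 * 19.2 ≈ 1521.0 nautical miles (5 s.f.)

1521.0 NM


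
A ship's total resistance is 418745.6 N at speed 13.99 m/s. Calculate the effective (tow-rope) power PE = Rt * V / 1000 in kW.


Formula: PE = Rt * V / 1000 (kW)
Step 1 — PE (W) = 418745.6 * 13.99 = 5858250.944 W
Step 2 — PE (kW) = 5858250.944 / 1000 ≈ 5858.3 kW (5 s.f.)

5858.3 kW


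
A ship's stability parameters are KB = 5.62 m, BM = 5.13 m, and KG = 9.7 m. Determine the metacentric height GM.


Formula: GM = KB + BM - KG
Step 1 — KM = KB + BM = 5.62 + 5.13 = 10.75 m
Step 2 — GM = KM - KG = 10.75 - 9.7 = 1.05 m

1.05 m


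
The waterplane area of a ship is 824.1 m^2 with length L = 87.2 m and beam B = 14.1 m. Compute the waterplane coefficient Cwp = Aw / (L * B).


Formula: Cwp = Aw / (L * B)
Step 1 — L * B = 87.2 * 14.1 = 1229.52 m^2
Step 2 — Cwp = 824.1 / 1229.52 ≈ 0.67026 (5 s.f.)

0.67026


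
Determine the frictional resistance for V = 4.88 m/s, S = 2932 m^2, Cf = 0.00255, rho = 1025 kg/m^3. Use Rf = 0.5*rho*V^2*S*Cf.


Formula: Rf = 0.5 * rho * V^2 * S * Cf
Step 1 — V^2 = 4.88^2 = 23.8144
Step 2 — 0.5 * rho * V^2 = 0.5 * 1025 * 23.8144 = 12204.88
Step 3 — Rf = 12204.88 * 2932 * 0.00255 ≈ 91251 N (5 s.f.)

91251 N


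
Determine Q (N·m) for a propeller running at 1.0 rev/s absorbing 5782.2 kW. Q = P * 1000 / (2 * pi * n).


Formula: Q = P_W / (2 * pi * n)
Step 1 — P_W = 5782.2 kW * 1000 = 5782200.0 W
Step 2 — 2 * pi * n = 2 * pi * 1.0 = 6.283185
Step 3 — Q = 5782200.0 / 6.283185 ≈ 920270 N·m (5 s.f.)

920270 N·m


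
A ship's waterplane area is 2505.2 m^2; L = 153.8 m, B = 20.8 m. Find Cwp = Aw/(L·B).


Formula: Cwp = Aw / (L * B)
Step 1 — L * B = 153.8 * 20.8 = 3199.04 m^2
Step 2 — Cwp = 2505.2 / 3199.04 ≈ 0.78311 (5 s.f.)

0.78311


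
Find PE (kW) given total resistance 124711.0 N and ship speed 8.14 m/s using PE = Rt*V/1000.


Formula: PE = Rt * V / 1000 (kW)
Step 1 — PE (W) = 124711.0 * 8.14 = 1015147.54 W
Step 2 — PE (kW) = 1015147.54 / 1000 ≈ 1015.1 kW (5 s.f.)

1015.1 kW


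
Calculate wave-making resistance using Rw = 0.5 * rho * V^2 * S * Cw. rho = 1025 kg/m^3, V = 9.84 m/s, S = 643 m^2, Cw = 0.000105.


Formula: Rw = 0.5 * rho * V^2 * S * Cw
Step 1 — V^2 = 9.84^2 = 96.8256
Step 2 — 0.5 * rho * V^2 = 0.5 * 1025 * 96.8256 = 49623.12
Step 3 — Rw = 49623.12 * 643 * 0.000105 ≈ 3350.3 N (5 s.f.)

3350.3 N


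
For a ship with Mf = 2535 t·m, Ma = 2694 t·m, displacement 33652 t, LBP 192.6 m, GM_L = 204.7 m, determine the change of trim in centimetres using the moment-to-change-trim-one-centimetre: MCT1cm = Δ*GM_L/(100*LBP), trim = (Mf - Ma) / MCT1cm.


Formula: net trimming moment = Mf - Ma; MCT1cm = Δ*GM_L/(100*LBP); trim = net moment / MCT1cm
Step 1 — net trimming moment = 2535 - 2694 = -159 t·m
Step 2 — MCT1cm = 33652 * 204.7 / (100 * 192.6) = 357.6617 t·m/cm
Step 3 — trim = -159 / 357.6617 ≈ -0.44455 cm (5 s.f.)

-0.44455 cm


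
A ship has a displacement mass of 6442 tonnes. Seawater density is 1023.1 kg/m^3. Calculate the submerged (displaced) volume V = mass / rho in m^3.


Formula: V = mass / rho
Step 1 — convert tonnes to kg: 6442 t * 1000 = 6442000 kg
Step 2 — V = 6442000 / 1023.1 ≈ 6296.5 m^3 (5 s.f.)

6296.5 m^3


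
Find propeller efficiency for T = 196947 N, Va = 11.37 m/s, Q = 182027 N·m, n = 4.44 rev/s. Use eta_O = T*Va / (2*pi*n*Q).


Formula: eta = T * Va / (2 * pi * n * Q)
Step 1 — numerator = T * Va = 196947 * 11.37 = 2239287.39
Step 2 — 2 * pi * n = 2 * pi * 4.44 = 27.897343
Step 3 — denominator = 27.897343 * 182027 = 5078069.65
Step 4 — eta = 2239287.39 / 5078069.65 ≈ 0.44097 (5 s.f.)

0.44097


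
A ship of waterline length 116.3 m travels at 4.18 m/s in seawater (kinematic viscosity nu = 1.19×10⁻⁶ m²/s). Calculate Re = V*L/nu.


Formula: Re = V * L / nu
Step 1 — V * L = 4.18 * 116.3 = 486.134 m^2/s
Step 2 — Re = 486.134 / 1.19e-6 = 4.09e+08

4.09e+08


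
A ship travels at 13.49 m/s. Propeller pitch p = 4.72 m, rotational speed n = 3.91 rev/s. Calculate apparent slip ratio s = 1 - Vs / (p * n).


Formula: s = 1 - Vs / (p * n)
Step 1 — p * n = 4.72 * 3.91 = 18.4552
Step 2 — Vs / (p*n) = 13.49 / 18.4552 = 0.730959 (6 d.p.)
Step 3 — s = 1 - 0.730959 = 0.269041

0.269041


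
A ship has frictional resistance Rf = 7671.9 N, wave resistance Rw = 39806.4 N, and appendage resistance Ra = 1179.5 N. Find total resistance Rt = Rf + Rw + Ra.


Formula: Rt = Rf + Rw + Ra
Substituting: Rt = 7671.9 + 39806.4 + 1179.5
Result: Rt = 48657.8 N

48657.8 N


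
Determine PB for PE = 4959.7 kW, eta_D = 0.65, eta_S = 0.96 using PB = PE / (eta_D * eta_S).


Formula: PB = PE / (eta_D * eta_S)
Step 1 — combined efficiency = eta_D * eta_S = 0.65 * 0.96 = 0.624
Step 2 — PB = 4959.7 / 0.624 ≈ 7948.2 kW (5 s.f.)

7948.2 kW


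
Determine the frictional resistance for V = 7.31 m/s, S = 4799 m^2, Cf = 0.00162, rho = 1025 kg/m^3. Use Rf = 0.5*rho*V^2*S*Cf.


Formula: Rf = 0.5 * rho * V^2 * S * Cf
Step 1 — V^2 = 7.31^2 = 53.4361
Step 2 — 0.5 * rho * V^2 = 0.5 * 1025 * 53.4361 = 27386.00125
Step 3 — Rf = 27386.00125 * 4799 * 0.00162 ≈ 212910 N (5 s.f.)

212910 N


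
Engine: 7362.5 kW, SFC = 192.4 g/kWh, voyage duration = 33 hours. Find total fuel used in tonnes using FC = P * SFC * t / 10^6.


Formula: FC (tonnes) = P * SFC * t / 1,000,000
Step 1 — P * SFC * t = 7362.5 * 192.4 * 33 = 46745985.0 g
Step 2 — FC (tonnes) = 46745985.0 / 1,000,000 ≈ 46.746 tonnes (5 s.f.)

46.746 tonnes


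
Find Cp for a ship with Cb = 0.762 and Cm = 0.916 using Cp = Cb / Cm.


Formula: Cp = Cb / Cm
Substituting: Cp = 0.762 / 0.916
Result: Cp ≈ 0.83188 (5 s.f.)

0.83188


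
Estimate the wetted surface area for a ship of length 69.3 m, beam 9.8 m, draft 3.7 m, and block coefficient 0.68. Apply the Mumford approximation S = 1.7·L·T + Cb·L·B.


Formula: S = 1.7*L*T + V/T with V = Cb*L*B*T, i.e. S = L * (1.7*T + Cb*B)
Step 1 — 1.7*T = 1.7 * 3.7 = 6.29 m
Step 2 — Cb*B = 0.68 * 9.8 = 6.664 m
Step 3 — 1.7*T + Cb*B = 6.29 + 6.664 = 12.954 m
Step 4 — S = 69.3 * 12.954 ≈ 897.71 m^2 (5 s.f.)

897.71 m^2


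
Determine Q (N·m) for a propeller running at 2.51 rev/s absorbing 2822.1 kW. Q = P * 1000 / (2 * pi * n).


Formula: Q = P_W / (2 * pi * n)
Step 1 — P_W = 2822.1 kW * 1000 = 2822100.0 W
Step 2 — 2 * pi * n = 2 * pi * 2.51 = 15.770795
Step 3 — Q = 2822100.0 / 15.770795 ≈ 178940 N·m (5 s.f.)

178940 N·m


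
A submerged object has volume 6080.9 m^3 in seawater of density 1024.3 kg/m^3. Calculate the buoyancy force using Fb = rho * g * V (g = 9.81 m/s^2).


Formula: Fb = rho * g * V
Substituting: Fb = 1024.3 * 9.81 * 6080.9
Intermediate: 1024.3 * 9.81 = 10048.383
Result: Fb = 10048.383 * 6080.9 ≈ 61103000 N (5 s.f.)

61103000 N


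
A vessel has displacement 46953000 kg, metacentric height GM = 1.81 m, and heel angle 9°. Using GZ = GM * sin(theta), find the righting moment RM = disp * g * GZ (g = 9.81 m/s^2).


Formula: GZ = GM * sin(theta); RM = disp * g * GZ
Step 1 — GZ = 1.81 * sin(9°) = 1.81 * 0.156434 = 0.283146 m
Step 2 — RM = 46953000 * 9.81 * 0.283146 ≈ 130420000 N·m (5 s.f.)

130420000 N·m


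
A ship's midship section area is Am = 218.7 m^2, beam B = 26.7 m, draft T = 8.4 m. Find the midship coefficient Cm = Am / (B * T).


Formula: Cm = Am / (B * T)
Step 1 — B * T = 26.7 * 8.4 = 224.28 m^2
Step 2 — Cm = 218.7 / 224.28 ≈ 0.97512 (5 s.f.)

0.97512


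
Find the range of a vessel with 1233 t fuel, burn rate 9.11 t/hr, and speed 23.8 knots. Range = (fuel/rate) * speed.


Formula: endurance = fuel / rate; range = endurance * speed
Step 1 — endurance = 1233 / 9.11 = 135.3458 hours
Step 2 — range = 135.3458 * 23.8 ≈ 3221.2 nautical miles (5 s.f.)

3221.2 NM


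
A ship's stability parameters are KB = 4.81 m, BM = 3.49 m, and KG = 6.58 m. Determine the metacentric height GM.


Formula: GM = KB + BM - KG
Step 1 — KM = KB + BM = 4.81 + 3.49 = 8.3 m
Step 2 — GM = KM - KG = 8.3 - 6.58 = 1.72 m

1.72 m


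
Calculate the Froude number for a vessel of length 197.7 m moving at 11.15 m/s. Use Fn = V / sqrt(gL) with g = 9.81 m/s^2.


Formula: Fn = V / sqrt(g * L)
Step 1 — g * L = 9.81 * 197.7 = 1939.437
Step 2 — sqrt(g * L) = sqrt(1939.437) = 44.039039
Step 3 — Fn = 11.15 / 44.039039 ≈ 0.25318 (5 s.f.)

0.25318


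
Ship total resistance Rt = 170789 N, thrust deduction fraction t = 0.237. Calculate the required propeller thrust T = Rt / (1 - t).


Formula: T = Rt / (1 - t)
Step 1 — (1 - t) = 1 - 0.237 = 0.763
Step 2 — T = 170789 / 0.763 ≈ 223840 N (5 s.f.)

223840 N


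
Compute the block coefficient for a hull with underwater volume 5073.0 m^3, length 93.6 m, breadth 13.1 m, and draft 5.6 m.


Formula: Cb = V / (L * B * T)
Step 1 — L * B * T = 93.6 * 13.1 * 5.6 = 6866.496 m^3
Step 2 — Cb = 5073.0 / 6866.496 ≈ 0.73880 (5 s.f.)

0.73880


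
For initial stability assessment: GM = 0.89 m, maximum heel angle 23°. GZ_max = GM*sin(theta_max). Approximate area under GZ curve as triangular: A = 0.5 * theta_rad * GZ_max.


Formula: GZ_max = GM * sin(theta); Area = 0.5 * theta_rad * GZ_max
Step 1 — GZ_max = 0.89 * sin(23°) = 0.89 * 0.390731 = 0.347751 m
Step 2 — theta_rad = 23 * pi/180 = 0.401426 rad
Step 3 — Area = 0.5 * 0.401426 * 0.347751 ≈ 0.069798 m·rad (5 s.f.)

0.069798 m·rad


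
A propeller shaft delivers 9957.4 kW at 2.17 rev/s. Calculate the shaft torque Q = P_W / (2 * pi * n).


Formula: Q = P_W / (2 * pi * n)
Step 1 — P_W = 9957.4 kW * 1000 = 9957400.0 W
Step 2 — 2 * pi * n = 2 * pi * 2.17 = 13.634512
Step 3 — Q = 9957400.0 / 13.634512 ≈ 730310 N·m (5 s.f.)

730310 N·m


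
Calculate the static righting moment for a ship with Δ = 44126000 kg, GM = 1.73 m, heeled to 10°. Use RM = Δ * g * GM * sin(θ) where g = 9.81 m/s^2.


Formula: GZ = GM * sin(theta); RM = disp * g * GZ
Step 1 — GZ = 1.73 * sin(10°) = 1.73 * 0.173648 = 0.300411 m
Step 2 — RM = 44126000 * 9.81 * 0.300411 ≈ 130040000 N·m (5 s.f.)

130040000 N·m


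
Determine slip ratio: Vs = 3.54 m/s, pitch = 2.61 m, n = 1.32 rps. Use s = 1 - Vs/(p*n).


Formula: s = 1 - Vs / (p * n)
Step 1 — p * n = 2.61 * 1.32 = 3.4452
Step 2 — Vs / (p*n) = 3.54 / 3.4452 = 1.027517 (6 d.p.)
Step 3 — s = 1 - 1.027517 = -0.027517

-0.027517


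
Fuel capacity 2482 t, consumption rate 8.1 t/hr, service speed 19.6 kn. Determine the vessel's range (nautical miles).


Formula: endurance = fuel / rate; range = endurance * speed
Step 1 — endurance = 2482 / 8.1 = 306.4198 hours
Step 2 — range = 306.4198 * 19.6 ≈ 6005.8 nautical miles (5 s.f.)

6005.8 NM


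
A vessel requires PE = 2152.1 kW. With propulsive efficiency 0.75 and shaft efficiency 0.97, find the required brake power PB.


Formula: PB = PE / (eta_D * eta_S)
Step 1 — combined efficiency = eta_D * eta_S = 0.75 * 0.97 = 0.7275
Step 2 — PB = 2152.1 / 0.7275 ≈ 2958.2 kW (5 s.f.)

2958.2 kW


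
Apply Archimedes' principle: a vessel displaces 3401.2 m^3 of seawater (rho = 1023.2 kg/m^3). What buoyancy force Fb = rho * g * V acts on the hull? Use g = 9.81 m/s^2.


Formula: Fb = rho * g * V
Substituting: Fb = 1023.2 * 9.81 * 3401.2
Intermediate: 1023.2 * 9.81 = 10037.592
Result: Fb = 10037.592 * 3401.2 ≈ 34140000 N (5 s.f.)

34140000 N


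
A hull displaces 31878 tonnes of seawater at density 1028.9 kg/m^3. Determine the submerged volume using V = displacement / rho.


Formula: V = mass / rho
Step 1 — convert tonnes to kg: 31878 t * 1000 = 31878000 kg
Step 2 — V = 31878000 / 1028.9 ≈ 30983 m^3 (5 s.f.)

30983 m^3


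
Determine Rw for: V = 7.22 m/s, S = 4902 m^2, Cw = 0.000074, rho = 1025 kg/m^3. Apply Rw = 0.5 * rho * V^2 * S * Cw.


Formula: Rw = 0.5 * rho * V^2 * S * Cw
Step 1 — V^2 = 7.22^2 = 52.1284
Step 2 — 0.5 * rho * V^2 = 0.5 * 1025 * 52.1284 = 26715.805
Step 3 — Rw = 26715.805 * 4902 * 0.000074 ≈ 9691.1 N (5 s.f.)

9691.1 N


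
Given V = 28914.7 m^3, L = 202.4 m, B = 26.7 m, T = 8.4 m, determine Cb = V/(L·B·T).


Formula: Cb = V / (L * B * T)
Step 1 — L * B * T = 202.4 * 26.7 * 8.4 = 45394.272 m^3
Step 2 — Cb = 28914.7 / 45394.272 ≈ 0.63697 (5 s.f.)

0.63697


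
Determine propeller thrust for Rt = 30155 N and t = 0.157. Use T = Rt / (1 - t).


Formula: T = Rt / (1 - t)
Step 1 — (1 - t) = 1 - 0.157 = 0.843
Step 2 — T = 30155 / 0.843 ≈ 35771 N (5 s.f.)

35771 N


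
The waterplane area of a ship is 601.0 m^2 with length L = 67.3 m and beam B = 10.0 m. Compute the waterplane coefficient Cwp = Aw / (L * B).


Formula: Cwp = Aw / (L * B)
Step 1 — L * B = 67.3 * 10.0 = 673.0 m^2
Step 2 — Cwp = 601.0 / 673.0 ≈ 0.89302 (5 s.f.)

0.89302


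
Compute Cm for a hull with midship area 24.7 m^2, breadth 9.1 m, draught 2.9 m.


Formula: Cm = Am / (B * T)
Step 1 — B * T = 9.1 * 2.9 = 26.39 m^2
Step 2 — Cm = 24.7 / 26.39 ≈ 0.93596 (5 s.f.)

0.93596


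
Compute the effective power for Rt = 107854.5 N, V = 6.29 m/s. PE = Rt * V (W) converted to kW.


Formula: PE = Rt * V / 1000 (kW)
Step 1 — PE (W) = 107854.5 * 6.29 = 678404.805 W
Step 2 — PE (kW) = 678404.805 / 1000 ≈ 678.40 kW (5 s.f.)

678.40 kW


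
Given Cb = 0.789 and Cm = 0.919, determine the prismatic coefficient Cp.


Formula: Cp = Cb / Cm
Substituting: Cp = 0.789 / 0.919
Result: Cp ≈ 0.85854 (5 s.f.)

0.85854


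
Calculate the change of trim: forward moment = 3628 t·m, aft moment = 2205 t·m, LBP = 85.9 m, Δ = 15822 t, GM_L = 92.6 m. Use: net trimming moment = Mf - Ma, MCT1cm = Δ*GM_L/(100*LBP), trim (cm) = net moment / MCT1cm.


Formula: net trimming moment = Mf - Ma; MCT1cm = Δ*GM_L/(100*LBP); trim = net moment / MCT1cm
Step 1 — net trimming moment = 3628 - 2205 = 1423 t·m
Step 2 — MCT1cm = 15822 * 92.6 / (100 * 85.9) = 170.5608 t·m/cm
Step 3 — trim = 1423 / 170.5608 ≈ 8.3431 cm (5 s.f.)

8.3431 cm


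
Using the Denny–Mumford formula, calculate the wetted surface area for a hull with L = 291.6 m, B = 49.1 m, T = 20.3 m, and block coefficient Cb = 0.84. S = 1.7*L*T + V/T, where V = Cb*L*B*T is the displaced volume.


Formula: S = 1.7*L*T + V/T with V = Cb*L*B*T, i.e. S = L * (1.7*T + Cb*B)
Step 1 — 1.7*T = 1.7 * 20.3 = 34.51 m
Step 2 — Cb*B = 0.84 * 49.1 = 41.244 m
Step 3 — 1.7*T + Cb*B = 34.51 + 41.244 = 75.754 m
Step 4 — S = 291.6 * 75.754 ≈ 22090 m^2 (5 s.f.)

22090 m^2


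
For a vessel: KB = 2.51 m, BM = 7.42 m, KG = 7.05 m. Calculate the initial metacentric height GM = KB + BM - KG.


Formula: GM = KB + BM - KG
Step 1 — KM = KB + BM = 2.51 + 7.42 = 9.93 m
Step 2 — GM = KM - KG = 9.93 - 7.05 = 2.88 m

2.88 m


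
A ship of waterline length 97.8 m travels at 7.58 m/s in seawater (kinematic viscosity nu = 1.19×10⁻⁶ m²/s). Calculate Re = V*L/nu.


Formula: Re = V * L / nu
Step 1 — V * L = 7.58 * 97.8 = 741.324 m^2/s
Step 2 — Re = 741.324 / 1.19e-6 = 6.23e+08

6.23e+08


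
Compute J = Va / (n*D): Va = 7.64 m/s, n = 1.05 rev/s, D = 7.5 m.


Formula: J = Va / (n * D)
Step 1 — n * D = 1.05 * 7.5 = 7.875
Step 2 — J = 7.64 / 7.875 ≈ 0.97016 (5 s.f.)

0.97016


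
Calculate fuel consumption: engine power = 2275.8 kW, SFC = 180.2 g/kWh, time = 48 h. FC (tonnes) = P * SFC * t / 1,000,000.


Formula: FC (tonnes) = P * SFC * t / 1,000,000
Step 1 — P * SFC * t = 2275.8 * 180.2 * 48 = 19684759.68 g
Step 2 — FC (tonnes) = 19684759.68 / 1,000,000 ≈ 19.685 tonnes (5 s.f.)

19.685 tonnes


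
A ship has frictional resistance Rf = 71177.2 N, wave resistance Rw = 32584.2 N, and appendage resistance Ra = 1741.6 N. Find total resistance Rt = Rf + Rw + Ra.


Formula: Rt = Rf + Rw + Ra
Substituting: Rt = 71177.2 + 32584.2 + 1741.6
Result: Rt = 105503.0 N

105503.0 N


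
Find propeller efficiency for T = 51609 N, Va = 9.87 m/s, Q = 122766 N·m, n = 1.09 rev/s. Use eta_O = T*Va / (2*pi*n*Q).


Formula: eta = T * Va / (2 * pi * n * Q)
Step 1 — numerator = T * Va = 51609 * 9.87 = 509380.83
Step 2 — 2 * pi * n = 2 * pi * 1.09 = 6.848672
Step 3 — denominator = 6.848672 * 122766 = 840784.07
Step 4 — eta = 509380.83 / 840784.07 ≈ 0.60584 (5 s.f.)

0.60584


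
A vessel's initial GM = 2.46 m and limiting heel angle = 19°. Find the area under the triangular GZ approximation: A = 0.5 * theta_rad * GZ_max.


Formula: GZ_max = GM * sin(theta); Area = 0.5 * theta_rad * GZ_max
Step 1 — GZ_max = 2.46 * sin(19°) = 2.46 * 0.325568 = 0.800897 m
Step 2 — theta_rad = 19 * pi/180 = 0.331613 rad
Step 3 — Area = 0.5 * 0.331613 * 0.800897 ≈ 0.13279 m·rad (5 s.f.)

0.13279 m·rad


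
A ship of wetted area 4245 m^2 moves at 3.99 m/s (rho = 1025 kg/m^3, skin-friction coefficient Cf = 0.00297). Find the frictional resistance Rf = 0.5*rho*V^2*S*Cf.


Formula: Rf = 0.5 * rho * V^2 * S * Cf
Step 1 — V^2 = 3.99^2 = 15.9201
Step 2 — 0.5 * rho * V^2 = 0.5 * 1025 * 15.9201 = 8159.05125
Step 3 — Rf = 8159.05125 * 4245 * 0.00297 ≈ 102870 N (5 s.f.)

102870 N


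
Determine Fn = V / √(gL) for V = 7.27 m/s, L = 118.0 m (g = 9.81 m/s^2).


Formula: Fn = V / sqrt(g * L)
Step 1 — g * L = 9.81 * 118.0 = 1157.58
Step 2 — sqrt(g * L) = sqrt(1157.58) = 34.023227
Step 3 — Fn = 7.27 / 34.023227 ≈ 0.21368 (5 s.f.)

0.21368


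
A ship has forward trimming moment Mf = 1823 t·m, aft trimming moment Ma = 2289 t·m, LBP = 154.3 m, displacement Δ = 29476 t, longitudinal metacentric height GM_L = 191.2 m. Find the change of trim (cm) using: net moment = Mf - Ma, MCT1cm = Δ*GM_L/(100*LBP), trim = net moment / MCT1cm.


Formula: net trimming moment = Mf - Ma; MCT1cm = Δ*GM_L/(100*LBP); trim = net moment / MCT1cm
Step 1 — net trimming moment = 1823 - 2289 = -466 t·m
Step 2 — MCT1cm = 29476 * 191.2 / (100 * 154.3) = 365.2502 t·m/cm
Step 3 — trim = -466 / 365.2502 ≈ -1.2758 cm (5 s.f.)

-1.2758 cm


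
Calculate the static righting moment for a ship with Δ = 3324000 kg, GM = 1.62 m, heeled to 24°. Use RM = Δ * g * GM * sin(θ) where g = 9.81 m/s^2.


Formula: GZ = GM * sin(theta); RM = disp * g * GZ
Step 1 — GZ = 1.62 * sin(24°) = 1.62 * 0.406737 = 0.658914 m
Step 2 — RM = 3324000 * 9.81 * 0.658914 ≈ 21486000 N·m (5 s.f.)

21486000 N·m


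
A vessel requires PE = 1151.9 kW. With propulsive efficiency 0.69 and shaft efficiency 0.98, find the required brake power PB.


Formula: PB = PE / (eta_D * eta_S)
Step 1 — combined efficiency = eta_D * eta_S = 0.69 * 0.98 = 0.6762
Step 2 — PB = 1151.9 / 0.6762 ≈ 1703.5 kW (5 s.f.)

1703.5 kW


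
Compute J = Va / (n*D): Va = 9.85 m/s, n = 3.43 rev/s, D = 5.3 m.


Formula: J = Va / (n * D)
Step 1 — n * D = 3.43 * 5.3 = 18.179
Step 2 — J = 9.85 / 18.179 ≈ 0.54183 (5 s.f.)

0.54183


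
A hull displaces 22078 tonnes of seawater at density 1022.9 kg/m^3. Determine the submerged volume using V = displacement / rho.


Formula: V = mass / rho
Step 1 — convert tonnes to kg: 22078 t * 1000 = 22078000 kg
Step 2 — V = 22078000 / 1022.9 ≈ 21584 m^3 (5 s.f.)

21584 m^3


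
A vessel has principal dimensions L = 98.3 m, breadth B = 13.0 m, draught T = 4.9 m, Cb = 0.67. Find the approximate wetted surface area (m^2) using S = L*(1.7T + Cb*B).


Formula: S = 1.7*L*T + V/T with V = Cb*L*B*T, i.e. S = L * (1.7*T + Cb*B)
Step 1 — 1.7*T = 1.7 * 4.9 = 8.33 m
Step 2 — Cb*B = 0.67 * 13.0 = 8.71 m
Step 3 — 1.7*T + Cb*B = 8.33 + 8.71 = 17.04 m
Step 4 — S = 98.3 * 17.04 ≈ 1675.0 m^2 (5 s.f.)

1675.0 m^2


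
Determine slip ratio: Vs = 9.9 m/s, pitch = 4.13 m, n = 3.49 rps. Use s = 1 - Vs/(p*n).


Formula: s = 1 - Vs / (p * n)
Step 1 — p * n = 4.13 * 3.49 = 14.4137
Step 2 — Vs / (p*n) = 9.9 / 14.4137 = 0.686847 (6 d.p.)
Step 3 — s = 1 - 0.686847 = 0.313153

0.313153


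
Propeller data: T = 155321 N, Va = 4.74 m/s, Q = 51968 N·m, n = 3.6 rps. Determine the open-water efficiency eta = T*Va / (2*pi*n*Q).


Formula: eta = T * Va / (2 * pi * n * Q)
Step 1 — numerator = T * Va = 155321 * 4.74 = 736221.54
Step 2 — 2 * pi * n = 2 * pi * 3.6 = 22.619467
Step 3 — denominator = 22.619467 * 51968 = 1175488.46
Step 4 — eta = 736221.54 / 1175488.46 ≈ 0.62631 (5 s.f.)

0.62631


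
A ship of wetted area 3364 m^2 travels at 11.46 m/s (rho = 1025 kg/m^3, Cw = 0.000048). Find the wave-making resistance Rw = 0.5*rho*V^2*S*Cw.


Formula: Rw = 0.5 * rho * V^2 * S * Cw
Step 1 — V^2 = 11.46^2 = 131.3316
Step 2 — 0.5 * rho * V^2 = 0.5 * 1025 * 131.3316 = 67307.445
Step 3 — Rw = 67307.445 * 3364 * 0.000048 ≈ 10868 N (5 s.f.)

10868 N


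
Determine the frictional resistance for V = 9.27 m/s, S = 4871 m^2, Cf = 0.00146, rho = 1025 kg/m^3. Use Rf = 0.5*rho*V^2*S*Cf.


Formula: Rf = 0.5 * rho * V^2 * S * Cf
Step 1 — V^2 = 9.27^2 = 85.9329
Step 2 — 0.5 * rho * V^2 = 0.5 * 1025 * 85.9329 = 44040.61125
Step 3 — Rf = 44040.61125 * 4871 * 0.00146 ≈ 313200 N (5 s.f.)

313200 N


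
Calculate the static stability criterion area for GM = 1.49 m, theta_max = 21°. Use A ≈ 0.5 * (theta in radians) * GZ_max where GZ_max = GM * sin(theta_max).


Formula: GZ_max = GM * sin(theta); Area = 0.5 * theta_rad * GZ_max
Step 1 — GZ_max = 1.49 * sin(21°) = 1.49 * 0.358368 = 0.533968 m
Step 2 — theta_rad = 21 * pi/180 = 0.366519 rad
Step 3 — Area = 0.5 * 0.366519 * 0.533968 ≈ 0.097855 m·rad (5 s.f.)

0.097855 m·rad


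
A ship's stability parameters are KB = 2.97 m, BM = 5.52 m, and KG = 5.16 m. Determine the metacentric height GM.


Formula: GM = KB + BM - KG
Step 1 — KM = KB + BM = 2.97 + 5.52 = 8.49 m
Step 2 — GM = KM - KG = 8.49 - 5.16 = 3.33 m

3.33 m


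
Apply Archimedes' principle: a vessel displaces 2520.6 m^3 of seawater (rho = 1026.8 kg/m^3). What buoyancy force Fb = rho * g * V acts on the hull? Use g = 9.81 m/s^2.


Formula: Fb = rho * g * V
Substituting: Fb = 1026.8 * 9.81 * 2520.6
Intermediate: 1026.8 * 9.81 = 10072.908
Result: Fb = 10072.908 * 2520.6 ≈ 25390000 N (5 s.f.)

25390000 N


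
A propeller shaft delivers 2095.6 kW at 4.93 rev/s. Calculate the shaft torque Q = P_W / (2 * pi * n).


Formula: Q = P_W / (2 * pi * n)
Step 1 — P_W = 2095.6 kW * 1000 = 2095600.0 W
Step 2 — 2 * pi * n = 2 * pi * 4.93 = 30.976104
Step 3 — Q = 2095600.0 / 30.976104 ≈ 67652 N·m (5 s.f.)

67652 N·m


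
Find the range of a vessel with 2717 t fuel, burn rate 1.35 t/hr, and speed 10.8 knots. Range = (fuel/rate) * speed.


Formula: endurance = fuel / rate; range = endurance * speed
Step 1 — endurance = 2717 / 1.35 = 2012.5926 hours
Step 2 — range = 2012.5926 * 10.8 ≈ 21736 nautical miles (5 s.f.)

21736 NM


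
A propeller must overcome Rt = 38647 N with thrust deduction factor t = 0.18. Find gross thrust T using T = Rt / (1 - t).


Formula: T = Rt / (1 - t)
Step 1 — (1 - t) = 1 - 0.18 = 0.82
Step 2 — T = 38647 / 0.82 ≈ 47130 N (5 s.f.)

47130 N


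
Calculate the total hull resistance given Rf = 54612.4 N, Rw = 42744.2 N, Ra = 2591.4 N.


Formula: Rt = Rf + Rw + Ra
Substituting: Rt = 54612.4 + 42744.2 + 2591.4
Result: Rt = 99948.0 N

99948.0 N


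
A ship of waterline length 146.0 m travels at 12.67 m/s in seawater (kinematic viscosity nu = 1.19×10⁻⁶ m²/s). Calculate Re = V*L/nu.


Formula: Re = V * L / nu
Step 1 — V * L = 12.67 * 146.0 = 1849.82 m^2/s
Step 2 — Re = 1849.82 / 1.19e-6 = 1.55e+09

1.55e+09


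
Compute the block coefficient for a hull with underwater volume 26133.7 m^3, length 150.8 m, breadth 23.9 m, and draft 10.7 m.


Formula: Cb = V / (L * B * T)
Step 1 — L * B * T = 150.8 * 23.9 * 10.7 = 38564.084 m^3
Step 2 — Cb = 26133.7 / 38564.084 ≈ 0.67767 (5 s.f.)

0.67767


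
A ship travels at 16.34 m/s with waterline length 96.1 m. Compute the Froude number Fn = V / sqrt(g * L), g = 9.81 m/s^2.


Formula: Fn = V / sqrt(g * L)
Step 1 — g * L = 9.81 * 96.1 = 942.741
Step 2 — sqrt(g * L) = sqrt(942.741) = 30.704088
Step 3 — Fn = 16.34 / 30.704088 ≈ 0.53218 (5 s.f.)

0.53218


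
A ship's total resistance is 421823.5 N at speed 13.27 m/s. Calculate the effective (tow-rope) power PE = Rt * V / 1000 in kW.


Formula: PE = Rt * V / 1000 (kW)
Step 1 — PE (W) = 421823.5 * 13.27 = 5597597.845 W
Step 2 — PE (kW) = 5597597.845 / 1000 ≈ 5597.6 kW (5 s.f.)

5597.6 kW


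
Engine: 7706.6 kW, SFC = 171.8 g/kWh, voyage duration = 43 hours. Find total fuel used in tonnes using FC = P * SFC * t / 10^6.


Formula: FC (tonnes) = P * SFC * t / 1,000,000
Step 1 — P * SFC * t = 7706.6 * 171.8 * 43 = 56931736.84 g
Step 2 — FC (tonnes) = 56931736.84 / 1,000,000 ≈ 56.932 tonnes (5 s.f.)

56.932 tonnes


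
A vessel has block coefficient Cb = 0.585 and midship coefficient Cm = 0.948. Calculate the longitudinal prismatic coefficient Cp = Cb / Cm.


Formula: Cp = Cb / Cm
Substituting: Cp = 0.585 / 0.948
Result: Cp ≈ 0.61709 (5 s.f.)

0.61709


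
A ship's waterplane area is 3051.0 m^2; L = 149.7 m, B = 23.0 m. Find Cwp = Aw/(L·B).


Formula: Cwp = Aw / (L * B)
Step 1 — L * B = 149.7 * 23.0 = 3443.1 m^2
Step 2 — Cwp = 3051.0 / 3443.1 ≈ 0.88612 (5 s.f.)

0.88612


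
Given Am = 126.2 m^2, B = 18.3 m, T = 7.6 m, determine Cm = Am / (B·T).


Formula: Cm = Am / (B * T)
Step 1 — B * T = 18.3 * 7.6 = 139.08 m^2
Step 2 — Cm = 126.2 / 139.08 ≈ 0.90739 (5 s.f.)

0.90739


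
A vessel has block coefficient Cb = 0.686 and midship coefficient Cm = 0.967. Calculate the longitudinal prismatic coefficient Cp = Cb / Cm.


Formula: Cp = Cb / Cm
Substituting: Cp = 0.686 / 0.967
Result: Cp ≈ 0.70941 (5 s.f.)

0.70941


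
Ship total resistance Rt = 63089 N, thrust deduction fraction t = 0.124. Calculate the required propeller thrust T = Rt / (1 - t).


Formula: T = Rt / (1 - t)
Step 1 — (1 - t) = 1 - 0.124 = 0.876
Step 2 — T = 63089 / 0.876 ≈ 72019 N (5 s.f.)

72019 N


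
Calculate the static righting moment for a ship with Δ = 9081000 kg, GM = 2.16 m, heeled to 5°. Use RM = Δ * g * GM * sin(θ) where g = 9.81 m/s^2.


Formula: GZ = GM * sin(theta); RM = disp * g * GZ
Step 1 — GZ = 2.16 * sin(5°) = 2.16 * 0.087156 = 0.188257 m
Step 2 — RM = 9081000 * 9.81 * 0.188257 ≈ 16771000 N·m (5 s.f.)

16771000 N·m


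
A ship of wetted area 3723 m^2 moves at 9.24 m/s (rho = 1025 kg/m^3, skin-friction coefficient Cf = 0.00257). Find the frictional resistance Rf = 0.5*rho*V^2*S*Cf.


Formula: Rf = 0.5 * rho * V^2 * S * Cf
Step 1 — V^2 = 9.24^2 = 85.3776
Step 2 — 0.5 * rho * V^2 = 0.5 * 1025 * 85.3776 = 43756.02
Step 3 — Rf = 43756.02 * 3723 * 0.00257 ≈ 418660 N (5 s.f.)

418660 N


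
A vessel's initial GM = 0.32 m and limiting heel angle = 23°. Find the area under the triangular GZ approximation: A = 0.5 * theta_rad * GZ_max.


Formula: GZ_max = GM * sin(theta); Area = 0.5 * theta_rad * GZ_max
Step 1 — GZ_max = 0.32 * sin(23°) = 0.32 * 0.390731 = 0.125034 m
Step 2 — theta_rad = 23 * pi/180 = 0.401426 rad
Step 3 — Area = 0.5 * 0.401426 * 0.125034 ≈ 0.025096 m·rad (5 s.f.)

0.025096 m·rad


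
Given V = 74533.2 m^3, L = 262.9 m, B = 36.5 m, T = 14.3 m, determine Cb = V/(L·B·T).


Formula: Cb = V / (L * B * T)
Step 1 — L * B * T = 262.9 * 36.5 * 14.3 = 137220.655 m^3
Step 2 — Cb = 74533.2 / 137220.655 ≈ 0.54316 (5 s.f.)

0.54316


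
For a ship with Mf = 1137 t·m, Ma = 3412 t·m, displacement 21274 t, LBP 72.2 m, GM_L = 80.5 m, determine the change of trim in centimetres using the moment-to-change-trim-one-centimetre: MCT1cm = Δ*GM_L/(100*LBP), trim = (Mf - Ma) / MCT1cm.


Formula: net trimming moment = Mf - Ma; MCT1cm = Δ*GM_L/(100*LBP); trim = net moment / MCT1cm
Step 1 — net trimming moment = 1137 - 3412 = -2275 t·m
Step 2 — MCT1cm = 21274 * 80.5 / (100 * 72.2) = 237.1963 t·m/cm
Step 3 — trim = -2275 / 237.1963 ≈ -9.5912 cm (5 s.f.)

-9.5912 cm


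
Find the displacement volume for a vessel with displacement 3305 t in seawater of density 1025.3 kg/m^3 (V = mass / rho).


Formula: V = mass / rho
Step 1 — convert tonnes to kg: 3305 t * 1000 = 3305000 kg
Step 2 — V = 3305000 / 1025.3 ≈ 3223.4 m^3 (5 s.f.)

3223.4 m^3


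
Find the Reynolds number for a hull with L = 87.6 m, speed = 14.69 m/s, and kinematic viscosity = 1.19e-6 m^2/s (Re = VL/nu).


Formula: Re = V * L / nu
Step 1 — V * L = 14.69 * 87.6 = 1286.844 m^2/s
Step 2 — Re = 1286.844 / 1.19e-6 = 1.08e+09

1.08e+09


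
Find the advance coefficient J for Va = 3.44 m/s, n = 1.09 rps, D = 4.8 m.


Formula: J = Va / (n * D)
Step 1 — n * D = 1.09 * 4.8 = 5.232
Step 2 — J = 3.44 / 5.232 ≈ 0.65749 (5 s.f.)

0.65749


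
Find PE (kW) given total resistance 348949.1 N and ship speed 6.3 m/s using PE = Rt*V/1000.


Formula: PE = Rt * V / 1000 (kW)
Step 1 — PE (W) = 348949.1 * 6.3 = 2198379.33 W
Step 2 — PE (kW) = 2198379.33 / 1000 ≈ 2198.4 kW (5 s.f.)

2198.4 kW


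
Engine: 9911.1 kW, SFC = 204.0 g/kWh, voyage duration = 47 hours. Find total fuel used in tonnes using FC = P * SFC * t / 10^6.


Formula: FC (tonnes) = P * SFC * t / 1,000,000
Step 1 — P * SFC * t = 9911.1 * 204.0 * 47 = 95027626.8 g
Step 2 — FC (tonnes) = 95027626.8 / 1,000,000 ≈ 95.028 tonnes (5 s.f.)

95.028 tonnes


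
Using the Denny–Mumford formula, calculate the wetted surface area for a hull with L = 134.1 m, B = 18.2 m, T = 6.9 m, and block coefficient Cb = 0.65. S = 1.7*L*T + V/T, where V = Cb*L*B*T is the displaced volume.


Formula: S = 1.7*L*T + V/T with V = Cb*L*B*T, i.e. S = L * (1.7*T + Cb*B)
Step 1 — 1.7*T = 1.7 * 6.9 = 11.73 m
Step 2 — Cb*B = 0.65 * 18.2 = 11.83 m
Step 3 — 1.7*T + Cb*B = 11.73 + 11.83 = 23.56 m
Step 4 — S = 134.1 * 23.56 ≈ 3159.4 m^2 (5 s.f.)

3159.4 m^2


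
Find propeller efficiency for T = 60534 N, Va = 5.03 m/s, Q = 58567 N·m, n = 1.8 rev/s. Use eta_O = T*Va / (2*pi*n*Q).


Formula: eta = T * Va / (2 * pi * n * Q)
Step 1 — numerator = T * Va = 60534 * 5.03 = 304486.02
Step 2 — 2 * pi * n = 2 * pi * 1.8 = 11.309734
Step 3 — denominator = 11.309734 * 58567 = 662377.19
Step 4 — eta = 304486.02 / 662377.19 ≈ 0.45969 (5 s.f.)

0.45969


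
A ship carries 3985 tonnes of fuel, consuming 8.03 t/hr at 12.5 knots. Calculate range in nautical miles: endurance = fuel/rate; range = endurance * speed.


Formula: endurance = fuel / rate; range = endurance * speed
Step 1 — endurance = 3985 / 8.03 = 496.264 hours
Step 2 — range = 496.264 * 12.5 ≈ 6203.3 nautical miles (5 s.f.)

6203.3 NM


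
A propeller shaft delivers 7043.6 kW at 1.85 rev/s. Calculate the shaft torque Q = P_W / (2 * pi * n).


Formula: Q = P_W / (2 * pi * n)
Step 1 — P_W = 7043.6 kW * 1000 = 7043600.0 W
Step 2 — 2 * pi * n = 2 * pi * 1.85 = 11.623893
Step 3 — Q = 7043600.0 / 11.623893 ≈ 605960 N·m (5 s.f.)

605960 N·m


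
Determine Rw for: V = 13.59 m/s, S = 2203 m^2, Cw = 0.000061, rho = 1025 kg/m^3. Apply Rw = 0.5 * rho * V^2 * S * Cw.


Formula: Rw = 0.5 * rho * V^2 * S * Cw
Step 1 — V^2 = 13.59^2 = 184.6881
Step 2 — 0.5 * rho * V^2 = 0.5 * 1025 * 184.6881 = 94652.65125
Step 3 — Rw = 94652.65125 * 2203 * 0.000061 ≈ 12720 N (5 s.f.)

12720 N


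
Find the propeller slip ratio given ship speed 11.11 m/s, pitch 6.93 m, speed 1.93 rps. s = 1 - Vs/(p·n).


Formula: s = 1 - Vs / (p * n)
Step 1 — p * n = 6.93 * 1.93 = 13.3749
Step 2 — Vs / (p*n) = 11.11 / 13.3749 = 0.83066 (6 d.p.)
Step 3 — s = 1 - 0.83066 = 0.16934

0.16934


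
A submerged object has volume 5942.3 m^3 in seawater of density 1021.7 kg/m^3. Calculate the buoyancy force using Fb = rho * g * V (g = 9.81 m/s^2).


Formula: Fb = rho * g * V
Substituting: Fb = 1021.7 * 9.81 * 5942.3
Intermediate: 1021.7 * 9.81 = 10022.877
Result: Fb = 10022.877 * 5942.3 ≈ 59559000 N (5 s.f.)

59559000 N


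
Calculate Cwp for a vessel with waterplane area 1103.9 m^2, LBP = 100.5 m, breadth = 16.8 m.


Formula: Cwp = Aw / (L * B)
Step 1 — L * B = 100.5 * 16.8 = 1688.4 m^2
Step 2 — Cwp = 1103.9 / 1688.4 ≈ 0.65381 (5 s.f.)

0.65381


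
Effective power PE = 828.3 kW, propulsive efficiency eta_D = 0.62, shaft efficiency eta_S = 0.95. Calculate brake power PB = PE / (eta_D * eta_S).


Formula: PB = PE / (eta_D * eta_S)
Step 1 — combined efficiency = eta_D * eta_S = 0.62 * 0.95 = 0.589
Step 2 — PB = 828.3 / 0.589 ≈ 1406.3 kW (5 s.f.)

1406.3 kW


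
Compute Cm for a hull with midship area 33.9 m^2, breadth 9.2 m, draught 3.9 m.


Formula: Cm = Am / (B * T)
Step 1 — B * T = 9.2 * 3.9 = 35.88 m^2
Step 2 — Cm = 33.9 / 35.88 ≈ 0.94482 (5 s.f.)

0.94482


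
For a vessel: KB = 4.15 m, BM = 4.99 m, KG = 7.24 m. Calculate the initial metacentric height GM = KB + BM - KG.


Formula: GM = KB + BM - KG
Step 1 — KM = KB + BM = 4.15 + 4.99 = 9.14 m
Step 2 — GM = KM - KG = 9.14 - 7.24 = 1.9 m

1.9 m


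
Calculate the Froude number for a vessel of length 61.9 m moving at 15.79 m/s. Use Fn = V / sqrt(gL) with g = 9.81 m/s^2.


Formula: Fn = V / sqrt(g * L)
Step 1 — g * L = 9.81 * 61.9 = 607.239
Step 2 — sqrt(g * L) = sqrt(607.239) = 24.64222
Step 3 — Fn = 15.79 / 24.64222 ≈ 0.64077 (5 s.f.)

0.64077


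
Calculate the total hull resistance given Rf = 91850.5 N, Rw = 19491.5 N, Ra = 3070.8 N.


Formula: Rt = Rf + Rw + Ra
Substituting: Rt = 91850.5 + 19491.5 + 3070.8
Result: Rt = 114412.8 N

114412.8 N
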